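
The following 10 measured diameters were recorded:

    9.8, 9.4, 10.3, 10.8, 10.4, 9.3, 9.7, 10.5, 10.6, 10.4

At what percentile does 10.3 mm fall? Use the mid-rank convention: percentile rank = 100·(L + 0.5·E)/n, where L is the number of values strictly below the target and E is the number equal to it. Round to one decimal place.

45.0

Sorted: 9.3, 9.4, 9.7, 9.8, 10.3, 10.4, 10.4, 10.5, 10.6, 10.8.
Count below 10.3: L = 4; count equal: E = 1; n = 10.
Percentile rank = 100·(4 + 0.5·1)/10 = 100·4.5/10 = 45.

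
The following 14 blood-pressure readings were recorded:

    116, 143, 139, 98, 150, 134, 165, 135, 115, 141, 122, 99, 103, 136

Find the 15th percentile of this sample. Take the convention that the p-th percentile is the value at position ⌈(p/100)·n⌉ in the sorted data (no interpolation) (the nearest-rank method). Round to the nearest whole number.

Sorted: 98, 99, 103, 115, 116, 122, 134, 135, 136, 139, 141, 143, 150, 165.
n = 14.
Position = ⌈15/100 · 14⌉ = ⌈2.1⌉ = 3.
The value at rank 3 is 103.

103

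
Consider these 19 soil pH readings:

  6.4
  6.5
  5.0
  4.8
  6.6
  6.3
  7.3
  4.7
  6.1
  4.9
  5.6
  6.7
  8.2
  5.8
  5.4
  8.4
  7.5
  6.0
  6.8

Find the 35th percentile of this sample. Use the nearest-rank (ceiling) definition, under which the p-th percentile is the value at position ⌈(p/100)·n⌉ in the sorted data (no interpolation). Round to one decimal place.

Sorted: 4.7, 4.8, 4.9, 5.0, 5.4, 5.6, 5.8, 6.0, 6.1, 6.3, 6.4, 6.5, 6.6, 6.7, 6.8, 7.3, 7.5, 8.2, 8.4.
n = 19.
Position = ⌈35/100 · 19⌉ = ⌈6.65⌉ = 7.
The value at rank 7 is 5.8.

5.8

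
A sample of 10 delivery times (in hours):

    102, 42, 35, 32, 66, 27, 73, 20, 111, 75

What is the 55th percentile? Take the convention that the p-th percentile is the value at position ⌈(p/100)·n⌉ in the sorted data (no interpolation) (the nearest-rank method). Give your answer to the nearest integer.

66

Sorted: 20, 27, 32, 35, 42, 66, 73, 75, 102, 111.
n = 10.
Position = ⌈55/100 · 10⌉ = ⌈5.5⌉ = 6.
The value at rank 6 is 66.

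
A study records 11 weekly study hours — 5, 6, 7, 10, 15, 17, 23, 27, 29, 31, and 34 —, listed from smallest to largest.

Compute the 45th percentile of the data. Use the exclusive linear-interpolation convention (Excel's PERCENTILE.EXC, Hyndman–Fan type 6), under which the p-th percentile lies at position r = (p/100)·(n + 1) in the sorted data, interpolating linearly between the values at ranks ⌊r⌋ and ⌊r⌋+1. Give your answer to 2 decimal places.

n = 11.
r = (45/100)·(11 + 1) = 5.4.
Rank 5 is 15 and rank 6 is 17.
Interpolate: 15 + 0.4·(17 − 15) = 15 + 0.4·2 = 15.8.

15.80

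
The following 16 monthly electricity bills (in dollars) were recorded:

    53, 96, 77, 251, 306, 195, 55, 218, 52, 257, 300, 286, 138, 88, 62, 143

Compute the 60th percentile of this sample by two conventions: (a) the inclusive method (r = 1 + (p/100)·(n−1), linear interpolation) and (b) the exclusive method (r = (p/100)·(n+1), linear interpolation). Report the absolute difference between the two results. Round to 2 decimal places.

4.60

Sorted: 52, 53, 55, 62, 77, 88, 96, 138, 143, 195, 218, 251, 257, 286, 300, 306.
n = 16.
(a) r = 10 → value at rank 10 = 195.
(b) r = 10.2; between ranks 10 (195) and 11 (218): 199.6.
|195 − 199.6| = 4.6.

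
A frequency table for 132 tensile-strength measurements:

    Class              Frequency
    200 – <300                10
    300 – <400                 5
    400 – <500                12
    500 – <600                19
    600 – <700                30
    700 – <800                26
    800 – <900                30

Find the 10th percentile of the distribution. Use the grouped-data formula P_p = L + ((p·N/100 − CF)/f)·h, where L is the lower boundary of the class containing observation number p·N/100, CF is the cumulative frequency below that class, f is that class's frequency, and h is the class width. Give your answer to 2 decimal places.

364.00

N = 132; target position k = 10/100 · 132 = 13.2.
Cumulative frequencies: 10, 15, 27, 46, 76, 102, 132.
Observation 13.2 falls in the class 300 – <400.
L = 300, CF = 10, f = 5, h = 100.
P10 = 300 + ((13.2 − 10)/5)·100 = 300 + 64 = 364.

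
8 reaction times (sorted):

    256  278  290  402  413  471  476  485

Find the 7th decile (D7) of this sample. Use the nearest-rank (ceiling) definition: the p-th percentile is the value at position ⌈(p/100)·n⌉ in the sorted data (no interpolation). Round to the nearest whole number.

471

n = 8.
Position = ⌈70/100 · 8⌉ = ⌈5.6⌉ = 6.
The value at rank 6 is 471.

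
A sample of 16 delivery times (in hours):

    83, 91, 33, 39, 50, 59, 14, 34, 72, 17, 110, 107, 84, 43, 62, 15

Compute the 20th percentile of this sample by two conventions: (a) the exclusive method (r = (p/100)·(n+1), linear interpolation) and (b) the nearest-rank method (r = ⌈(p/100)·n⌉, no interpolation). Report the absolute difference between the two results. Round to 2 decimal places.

9.60

Sorted: 14, 15, 17, 33, 34, 39, 43, 50, 59, 62, 72, 83, 84, 91, 107, 110.
n = 16.
(a) r = 3.4; between ranks 3 (17) and 4 (33): 23.4.
(b) the nearest-rank method: rank 4 → 33.
|23.4 − 33| = 9.6.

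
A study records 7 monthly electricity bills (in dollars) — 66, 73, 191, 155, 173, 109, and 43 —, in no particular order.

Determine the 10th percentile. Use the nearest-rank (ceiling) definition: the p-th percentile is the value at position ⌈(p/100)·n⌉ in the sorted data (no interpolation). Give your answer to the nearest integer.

43

Sorted: 43, 66, 73, 109, 155, 173, 191.
n = 7.
Position = ⌈10/100 · 7⌉ = ⌈0.7⌉ = 1.
The value at rank 1 is 43.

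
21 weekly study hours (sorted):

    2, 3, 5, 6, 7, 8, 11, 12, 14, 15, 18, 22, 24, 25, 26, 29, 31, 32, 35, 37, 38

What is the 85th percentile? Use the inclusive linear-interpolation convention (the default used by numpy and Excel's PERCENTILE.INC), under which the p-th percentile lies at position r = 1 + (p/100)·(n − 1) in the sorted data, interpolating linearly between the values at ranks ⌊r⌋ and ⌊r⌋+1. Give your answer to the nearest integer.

32

n = 21.
r = 1 + (85/100)·(21 − 1) = 1 + 17 = 18.
r is an integer, so P85 is the value at rank 18: 32.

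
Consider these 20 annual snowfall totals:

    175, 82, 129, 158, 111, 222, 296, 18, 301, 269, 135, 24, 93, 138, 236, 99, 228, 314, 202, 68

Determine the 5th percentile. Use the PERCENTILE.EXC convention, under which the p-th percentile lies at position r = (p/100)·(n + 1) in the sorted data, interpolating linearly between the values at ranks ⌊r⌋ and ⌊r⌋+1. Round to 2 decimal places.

18.30

Sorted: 18, 24, 68, 82, 93, 99, 111, 129, 135, 138, 158, 175, 202, 222, 228, 236, 269, 296, 301, 314.
n = 20.
r = (5/100)·(20 + 1) = 1.05.
Rank 1 is 18 and rank 2 is 24.
Interpolate: 18 + 0.05·(24 − 18) = 18 + 0.05·6 = 18.3.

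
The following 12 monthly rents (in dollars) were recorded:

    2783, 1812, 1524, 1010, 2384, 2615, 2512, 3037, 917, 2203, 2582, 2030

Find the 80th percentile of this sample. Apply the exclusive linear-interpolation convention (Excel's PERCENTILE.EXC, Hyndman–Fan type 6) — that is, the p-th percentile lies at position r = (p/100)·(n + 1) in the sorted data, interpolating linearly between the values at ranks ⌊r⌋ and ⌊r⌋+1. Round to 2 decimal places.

Sorted: 917, 1010, 1524, 1812, 2030, 2203, 2384, 2512, 2582, 2615, 2783, 3037.
n = 12.
r = (80/100)·(12 + 1) = 10.4.
Rank 10 is 2615 and rank 11 is 2783.
Interpolate: 2615 + 0.4·(2783 − 2615) = 2615 + 0.4·168 = 2682.2.

2682.20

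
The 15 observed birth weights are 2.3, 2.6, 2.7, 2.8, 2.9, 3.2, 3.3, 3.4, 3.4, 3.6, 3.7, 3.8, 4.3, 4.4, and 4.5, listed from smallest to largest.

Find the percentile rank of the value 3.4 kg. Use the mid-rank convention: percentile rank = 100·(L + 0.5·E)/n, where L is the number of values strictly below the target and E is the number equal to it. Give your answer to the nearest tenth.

53.3

Count below 3.4: L = 7; count equal: E = 2; n = 15.
Percentile rank = 100·(7 + 0.5·2)/15 = 100·8/15 = 53.33.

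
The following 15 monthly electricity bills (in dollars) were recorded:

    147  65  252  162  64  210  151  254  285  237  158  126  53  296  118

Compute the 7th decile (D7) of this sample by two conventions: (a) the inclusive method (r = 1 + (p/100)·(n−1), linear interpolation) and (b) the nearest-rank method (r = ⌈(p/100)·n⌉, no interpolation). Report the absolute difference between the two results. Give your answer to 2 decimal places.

Sorted: 53, 64, 65, 118, 126, 147, 151, 158, 162, 210, 237, 252, 254, 285, 296.
n = 15.
(a) r = 10.8; between ranks 10 (210) and 11 (237): 231.6.
(b) the nearest-rank method: rank 11 → 237.
|231.6 − 237| = 5.4.

5.40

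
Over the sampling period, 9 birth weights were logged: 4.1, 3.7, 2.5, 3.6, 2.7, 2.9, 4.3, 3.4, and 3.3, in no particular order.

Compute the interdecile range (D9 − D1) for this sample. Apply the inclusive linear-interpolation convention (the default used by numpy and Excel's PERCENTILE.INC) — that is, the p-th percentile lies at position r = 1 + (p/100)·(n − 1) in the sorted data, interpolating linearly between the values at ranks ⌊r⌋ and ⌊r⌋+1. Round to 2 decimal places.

Sorted: 2.5, 2.7, 2.9, 3.3, 3.4, 3.6, 3.7, 4.1, 4.3.
n = 9.
P10: r = 1.8; ranks 1–2 are 2.5, 2.7; interpolating gives 2.66.
P90: r = 8.2; ranks 8–9 are 4.1, 4.3; interpolating gives 4.14.
Difference: 4.14 − 2.66 = 1.48.

1.48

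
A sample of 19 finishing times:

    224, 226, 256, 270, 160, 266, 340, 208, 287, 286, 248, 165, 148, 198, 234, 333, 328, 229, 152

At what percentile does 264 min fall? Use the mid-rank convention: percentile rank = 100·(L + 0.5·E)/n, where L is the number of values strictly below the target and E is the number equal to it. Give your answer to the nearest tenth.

63.2

Sorted: 148, 152, 160, 165, 198, 208, 224, 226, 229, 234, 248, 256, 266, 270, 286, 287, 328, 333, 340.
Count below 264: L = 12; count equal: E = 0; n = 19.
Percentile rank = 100·(12 + 0.5·0)/19 = 100·12/19 = 63.16.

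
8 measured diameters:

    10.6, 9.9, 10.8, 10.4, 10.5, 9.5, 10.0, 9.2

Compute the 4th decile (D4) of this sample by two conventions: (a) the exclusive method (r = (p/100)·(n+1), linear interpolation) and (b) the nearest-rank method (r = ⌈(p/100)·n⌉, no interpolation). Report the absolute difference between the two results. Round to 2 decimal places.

Sorted: 9.2, 9.5, 9.9, 10.0, 10.4, 10.5, 10.6, 10.8.
n = 8.
(a) r = 3.6; between ranks 3 (9.9) and 4 (10.0): 9.96.
(b) the nearest-rank method: rank 4 → 10.
|9.96 − 10| = 0.04.

0.04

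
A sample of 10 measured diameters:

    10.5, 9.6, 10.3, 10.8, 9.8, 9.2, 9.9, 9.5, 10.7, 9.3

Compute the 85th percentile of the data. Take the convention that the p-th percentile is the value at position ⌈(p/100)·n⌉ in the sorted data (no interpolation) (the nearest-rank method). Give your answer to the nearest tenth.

10.7

Sorted: 9.2, 9.3, 9.5, 9.6, 9.8, 9.9, 10.3, 10.5, 10.7, 10.8.
n = 10.
Position = ⌈85/100 · 10⌉ = ⌈8.5⌉ = 9.
The value at rank 9 is 10.7.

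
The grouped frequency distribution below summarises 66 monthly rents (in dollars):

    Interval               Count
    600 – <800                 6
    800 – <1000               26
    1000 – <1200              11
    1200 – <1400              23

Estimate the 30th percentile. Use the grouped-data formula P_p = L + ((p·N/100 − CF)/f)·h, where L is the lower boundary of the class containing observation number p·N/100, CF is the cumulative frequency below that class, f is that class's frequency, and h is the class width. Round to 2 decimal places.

N = 66; target position k = 30/100 · 66 = 19.8.
Cumulative frequencies: 6, 32, 43, 66.
Observation 19.8 falls in the class 800 – <1000.
L = 800, CF = 6, f = 26, h = 200.
P30 = 800 + ((19.8 − 6)/26)·200 = 800 + 106.154 = 906.154.

906.15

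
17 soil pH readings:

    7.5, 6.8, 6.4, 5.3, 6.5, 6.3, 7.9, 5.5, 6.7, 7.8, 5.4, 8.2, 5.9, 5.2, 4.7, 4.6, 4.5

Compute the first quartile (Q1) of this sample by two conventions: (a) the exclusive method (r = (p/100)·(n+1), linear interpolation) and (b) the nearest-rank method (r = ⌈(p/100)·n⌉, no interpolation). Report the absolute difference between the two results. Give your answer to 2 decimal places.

Sorted: 4.5, 4.6, 4.7, 5.2, 5.3, 5.4, 5.5, 5.9, 6.3, 6.4, 6.5, 6.7, 6.8, 7.5, 7.8, 7.9, 8.2.
n = 17.
(a) r = 4.5; between ranks 4 (5.2) and 5 (5.3): 5.25.
(b) the nearest-rank method: rank 5 → 5.3.
|5.25 − 5.3| = 0.05.

0.05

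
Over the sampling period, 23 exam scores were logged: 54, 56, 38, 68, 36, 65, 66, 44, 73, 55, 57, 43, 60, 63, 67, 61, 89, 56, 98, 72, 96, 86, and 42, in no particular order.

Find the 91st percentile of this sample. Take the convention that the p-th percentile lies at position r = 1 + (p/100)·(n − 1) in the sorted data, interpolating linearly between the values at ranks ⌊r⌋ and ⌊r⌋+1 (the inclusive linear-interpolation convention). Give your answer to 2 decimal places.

Sorted: 36, 38, 42, 43, 44, 54, 55, 56, 56, 57, 60, 61, 63, 65, 66, 67, 68, 72, 73, 86, 89, 96, 98.
n = 23.
r = 1 + (91/100)·(23 − 1) = 1 + 20.02 = 21.02.
Rank 21 is 89 and rank 22 is 96.
Interpolate: 89 + 0.02·(96 − 89) = 89 + 0.02·7 = 89.14.

89.14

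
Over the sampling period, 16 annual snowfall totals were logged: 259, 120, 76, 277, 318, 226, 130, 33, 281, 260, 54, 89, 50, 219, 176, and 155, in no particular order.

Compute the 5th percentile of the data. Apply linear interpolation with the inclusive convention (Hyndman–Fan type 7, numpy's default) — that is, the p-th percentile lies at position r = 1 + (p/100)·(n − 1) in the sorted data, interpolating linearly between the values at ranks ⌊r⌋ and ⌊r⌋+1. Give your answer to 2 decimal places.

Sorted: 33, 50, 54, 76, 89, 120, 130, 155, 176, 219, 226, 259, 260, 277, 281, 318.
n = 16.
r = 1 + (5/100)·(16 − 1) = 1 + 0.75 = 1.75.
Rank 1 is 33 and rank 2 is 50.
Interpolate: 33 + 0.75·(50 − 33) = 33 + 0.75·17 = 45.75.

45.75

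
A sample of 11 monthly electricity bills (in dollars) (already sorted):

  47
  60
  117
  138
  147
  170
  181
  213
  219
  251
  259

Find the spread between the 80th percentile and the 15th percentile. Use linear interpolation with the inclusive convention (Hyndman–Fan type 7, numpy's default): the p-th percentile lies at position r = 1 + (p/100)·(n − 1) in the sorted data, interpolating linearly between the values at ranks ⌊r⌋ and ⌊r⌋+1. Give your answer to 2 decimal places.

n = 11.
P15: r = 2.5; ranks 2–3 are 60, 117; interpolating gives 88.5.
P80: r = 9 (integer) → 219.
Difference: 219 − 88.5 = 130.5.

130.50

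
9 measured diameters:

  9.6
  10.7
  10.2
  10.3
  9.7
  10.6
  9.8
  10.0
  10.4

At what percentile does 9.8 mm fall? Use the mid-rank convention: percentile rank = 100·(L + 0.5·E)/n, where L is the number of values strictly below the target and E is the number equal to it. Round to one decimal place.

Sorted: 9.6, 9.7, 9.8, 10.0, 10.2, 10.3, 10.4, 10.6, 10.7.
Count below 9.8: L = 2; count equal: E = 1; n = 9.
Percentile rank = 100·(2 + 0.5·1)/9 = 100·2.5/9 = 27.78.

27.8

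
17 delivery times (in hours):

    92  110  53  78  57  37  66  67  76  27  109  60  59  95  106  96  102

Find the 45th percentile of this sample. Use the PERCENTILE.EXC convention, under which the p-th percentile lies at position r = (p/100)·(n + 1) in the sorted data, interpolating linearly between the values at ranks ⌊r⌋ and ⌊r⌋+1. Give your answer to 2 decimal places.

Sorted: 27, 37, 53, 57, 59, 60, 66, 67, 76, 78, 92, 95, 96, 102, 106, 109, 110.
n = 17.
r = (45/100)·(17 + 1) = 8.1.
Rank 8 is 67 and rank 9 is 76.
Interpolate: 67 + 0.1·(76 − 67) = 67 + 0.1·9 = 67.9.

67.90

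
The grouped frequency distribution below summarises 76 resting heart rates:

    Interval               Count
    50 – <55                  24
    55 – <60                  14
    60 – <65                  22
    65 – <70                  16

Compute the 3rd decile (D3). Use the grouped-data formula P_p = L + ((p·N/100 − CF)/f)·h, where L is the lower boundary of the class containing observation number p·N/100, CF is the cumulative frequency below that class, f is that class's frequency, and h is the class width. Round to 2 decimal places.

N = 76; target position k = 30/100 · 76 = 22.8.
Cumulative frequencies: 24, 38, 60, 76.
Observation 22.8 falls in the class 50 – <55.
L = 50, CF = 0, f = 24, h = 5.
P30 = 50 + ((22.8 − 0)/24)·5 = 50 + 4.75 = 54.75.

54.75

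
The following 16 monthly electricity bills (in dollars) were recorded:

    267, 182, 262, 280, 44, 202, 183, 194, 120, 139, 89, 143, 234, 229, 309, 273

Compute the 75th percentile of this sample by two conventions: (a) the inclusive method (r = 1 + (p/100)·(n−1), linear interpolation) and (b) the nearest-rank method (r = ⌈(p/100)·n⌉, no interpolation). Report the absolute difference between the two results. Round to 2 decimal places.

1.25

Sorted: 44, 89, 120, 139, 143, 182, 183, 194, 202, 229, 234, 262, 267, 273, 280, 309.
n = 16.
(a) r = 12.25; between ranks 12 (262) and 13 (267): 263.25.
(b) the nearest-rank method: rank 12 → 262.
|263.25 − 262| = 1.25.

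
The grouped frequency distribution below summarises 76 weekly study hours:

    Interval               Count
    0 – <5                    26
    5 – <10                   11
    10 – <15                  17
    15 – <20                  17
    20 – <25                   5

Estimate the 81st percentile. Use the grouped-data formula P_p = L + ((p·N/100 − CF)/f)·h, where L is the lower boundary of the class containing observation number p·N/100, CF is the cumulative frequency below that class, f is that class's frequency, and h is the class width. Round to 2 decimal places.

17.22

N = 76; target position k = 81/100 · 76 = 61.56.
Cumulative frequencies: 26, 37, 54, 71, 76.
Observation 61.56 falls in the class 15 – <20.
L = 15, CF = 54, f = 17, h = 5.
P81 = 15 + ((61.56 − 54)/17)·5 = 15 + 2.22353 = 17.2235.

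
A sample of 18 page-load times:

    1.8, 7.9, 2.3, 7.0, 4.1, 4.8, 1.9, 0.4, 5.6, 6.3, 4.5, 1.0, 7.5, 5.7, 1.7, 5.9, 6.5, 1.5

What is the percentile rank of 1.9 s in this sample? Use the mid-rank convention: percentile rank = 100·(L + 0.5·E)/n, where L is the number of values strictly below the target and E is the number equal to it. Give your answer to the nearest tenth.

30.6

Sorted: 0.4, 1.0, 1.5, 1.7, 1.8, 1.9, 2.3, 4.1, 4.5, 4.8, 5.6, 5.7, 5.9, 6.3, 6.5, 7.0, 7.5, 7.9.
Count below 1.9: L = 5; count equal: E = 1; n = 18.
Percentile rank = 100·(5 + 0.5·1)/18 = 100·5.5/18 = 30.56.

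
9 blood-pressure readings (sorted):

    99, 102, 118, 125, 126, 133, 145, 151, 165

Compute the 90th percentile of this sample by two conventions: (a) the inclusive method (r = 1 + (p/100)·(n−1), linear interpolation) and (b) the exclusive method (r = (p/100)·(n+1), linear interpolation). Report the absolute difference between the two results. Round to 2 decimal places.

11.20

n = 9.
(a) r = 8.2; between ranks 8 (151) and 9 (165): 153.8.
(b) r = 9 → value at rank 9 = 165.
|153.8 − 165| = 11.2.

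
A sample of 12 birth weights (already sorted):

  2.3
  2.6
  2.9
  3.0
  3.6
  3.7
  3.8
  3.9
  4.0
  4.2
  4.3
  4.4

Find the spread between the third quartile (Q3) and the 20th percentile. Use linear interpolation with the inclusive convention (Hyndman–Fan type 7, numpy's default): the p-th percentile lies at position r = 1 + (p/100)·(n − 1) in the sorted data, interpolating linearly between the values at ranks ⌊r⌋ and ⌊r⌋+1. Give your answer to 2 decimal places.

1.13

n = 12.
P20: r = 3.2; ranks 3–4 are 2.9, 3.0; interpolating gives 2.92.
P75: r = 9.25; ranks 9–10 are 4.0, 4.2; interpolating gives 4.05.
Difference: 4.05 − 2.92 = 1.13.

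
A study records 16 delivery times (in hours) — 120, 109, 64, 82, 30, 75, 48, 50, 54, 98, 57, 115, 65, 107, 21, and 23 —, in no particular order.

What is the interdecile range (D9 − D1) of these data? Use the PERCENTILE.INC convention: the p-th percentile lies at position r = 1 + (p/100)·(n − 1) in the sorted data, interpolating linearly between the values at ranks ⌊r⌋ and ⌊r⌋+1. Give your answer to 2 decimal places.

Sorted: 21, 23, 30, 48, 50, 54, 57, 64, 65, 75, 82, 98, 107, 109, 115, 120.
n = 16.
P10: r = 2.5; ranks 2–3 are 23, 30; interpolating gives 26.5.
P90: r = 14.5; ranks 14–15 are 109, 115; interpolating gives 112.
Difference: 112 − 26.5 = 85.5.

85.50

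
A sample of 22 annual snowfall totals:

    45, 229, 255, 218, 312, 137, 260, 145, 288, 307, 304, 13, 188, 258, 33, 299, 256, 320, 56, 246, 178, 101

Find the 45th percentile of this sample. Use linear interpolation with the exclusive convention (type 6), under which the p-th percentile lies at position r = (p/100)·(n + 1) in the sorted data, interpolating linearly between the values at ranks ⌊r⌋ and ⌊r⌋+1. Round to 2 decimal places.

Sorted: 13, 33, 45, 56, 101, 137, 145, 178, 188, 218, 229, 246, 255, 256, 258, 260, 288, 299, 304, 307, 312, 320.
n = 22.
r = (45/100)·(22 + 1) = 10.35.
Rank 10 is 218 and rank 11 is 229.
Interpolate: 218 + 0.35·(229 − 218) = 218 + 0.35·11 = 221.85.

221.85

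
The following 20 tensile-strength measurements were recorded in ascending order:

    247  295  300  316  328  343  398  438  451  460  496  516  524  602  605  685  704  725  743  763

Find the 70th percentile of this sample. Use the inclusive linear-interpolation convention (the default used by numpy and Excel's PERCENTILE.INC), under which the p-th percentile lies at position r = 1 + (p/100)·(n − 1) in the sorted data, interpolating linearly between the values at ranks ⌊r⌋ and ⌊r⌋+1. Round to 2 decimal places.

n = 20.
r = 1 + (70/100)·(20 − 1) = 1 + 13.3 = 14.3.
Rank 14 is 602 and rank 15 is 605.
Interpolate: 602 + 0.3·(605 − 602) = 602 + 0.3·3 = 602.9.

602.90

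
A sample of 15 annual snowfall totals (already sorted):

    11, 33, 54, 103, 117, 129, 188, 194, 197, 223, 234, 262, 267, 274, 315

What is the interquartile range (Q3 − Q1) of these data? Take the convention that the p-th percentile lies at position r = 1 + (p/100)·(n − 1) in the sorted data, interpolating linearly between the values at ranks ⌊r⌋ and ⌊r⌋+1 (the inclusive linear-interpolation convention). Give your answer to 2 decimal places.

n = 15.
P25: r = 4.5; ranks 4–5 are 103, 117; interpolating gives 110.
P75: r = 11.5; ranks 11–12 are 234, 262; interpolating gives 248.
Difference: 248 − 110 = 138.

138.00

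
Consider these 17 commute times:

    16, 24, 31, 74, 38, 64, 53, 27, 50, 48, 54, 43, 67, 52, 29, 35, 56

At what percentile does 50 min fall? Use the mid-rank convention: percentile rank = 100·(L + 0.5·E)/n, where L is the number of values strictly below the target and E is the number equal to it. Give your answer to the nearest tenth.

55.9

Sorted: 16, 24, 27, 29, 31, 35, 38, 43, 48, 50, 52, 53, 54, 56, 64, 67, 74.
Count below 50: L = 9; count equal: E = 1; n = 17.
Percentile rank = 100·(9 + 0.5·1)/17 = 100·9.5/17 = 55.88.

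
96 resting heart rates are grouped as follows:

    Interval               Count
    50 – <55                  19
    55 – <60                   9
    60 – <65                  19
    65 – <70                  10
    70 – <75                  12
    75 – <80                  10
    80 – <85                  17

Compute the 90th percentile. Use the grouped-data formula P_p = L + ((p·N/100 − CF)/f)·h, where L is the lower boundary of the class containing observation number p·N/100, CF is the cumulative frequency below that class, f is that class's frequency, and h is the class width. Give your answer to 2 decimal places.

82.18

N = 96; target position k = 90/100 · 96 = 86.4.
Cumulative frequencies: 19, 28, 47, 57, 69, 79, 96.
Observation 86.4 falls in the class 80 – <85.
L = 80, CF = 79, f = 17, h = 5.
P90 = 80 + ((86.4 − 79)/17)·5 = 80 + 2.17647 = 82.1765.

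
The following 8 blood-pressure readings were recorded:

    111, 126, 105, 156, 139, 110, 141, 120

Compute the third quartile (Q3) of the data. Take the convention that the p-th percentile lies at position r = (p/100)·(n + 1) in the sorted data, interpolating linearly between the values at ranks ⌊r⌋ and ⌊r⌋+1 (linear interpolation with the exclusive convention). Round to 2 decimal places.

140.50

Sorted: 105, 110, 111, 120, 126, 139, 141, 156.
n = 8.
r = (75/100)·(8 + 1) = 6.75.
Rank 6 is 139 and rank 7 is 141.
Interpolate: 139 + 0.75·(141 − 139) = 139 + 0.75·2 = 140.5.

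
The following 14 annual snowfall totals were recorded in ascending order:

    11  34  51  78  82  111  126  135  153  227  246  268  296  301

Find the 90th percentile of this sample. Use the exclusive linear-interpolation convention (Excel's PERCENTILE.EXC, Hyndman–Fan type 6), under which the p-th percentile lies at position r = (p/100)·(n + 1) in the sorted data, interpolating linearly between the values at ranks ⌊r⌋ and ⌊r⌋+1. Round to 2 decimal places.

298.50

n = 14.
r = (90/100)·(14 + 1) = 13.5.
Rank 13 is 296 and rank 14 is 301.
Interpolate: 296 + 0.5·(301 − 296) = 296 + 0.5·5 = 298.5.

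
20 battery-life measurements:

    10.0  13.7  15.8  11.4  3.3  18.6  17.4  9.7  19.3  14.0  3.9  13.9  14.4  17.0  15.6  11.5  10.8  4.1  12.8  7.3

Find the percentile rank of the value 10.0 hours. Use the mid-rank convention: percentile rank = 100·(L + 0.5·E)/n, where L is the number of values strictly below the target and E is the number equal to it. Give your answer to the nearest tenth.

27.5

Sorted: 3.3, 3.9, 4.1, 7.3, 9.7, 10.0, 10.8, 11.4, 11.5, 12.8, 13.7, 13.9, 14.0, 14.4, 15.6, 15.8, 17.0, 17.4, 18.6, 19.3.
Count below 10.0: L = 5; count equal: E = 1; n = 20.
Percentile rank = 100·(5 + 0.5·1)/20 = 100·5.5/20 = 27.5.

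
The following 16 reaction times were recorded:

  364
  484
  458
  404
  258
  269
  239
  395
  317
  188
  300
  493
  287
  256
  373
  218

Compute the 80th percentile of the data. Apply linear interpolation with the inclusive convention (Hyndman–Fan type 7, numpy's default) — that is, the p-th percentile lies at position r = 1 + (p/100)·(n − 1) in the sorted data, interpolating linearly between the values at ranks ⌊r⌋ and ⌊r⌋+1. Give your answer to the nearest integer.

Sorted: 188, 218, 239, 256, 258, 269, 287, 300, 317, 364, 373, 395, 404, 458, 484, 493.
n = 16.
r = 1 + (80/100)·(16 − 1) = 1 + 12 = 13.
r is an integer, so P80 is the value at rank 13: 404.

404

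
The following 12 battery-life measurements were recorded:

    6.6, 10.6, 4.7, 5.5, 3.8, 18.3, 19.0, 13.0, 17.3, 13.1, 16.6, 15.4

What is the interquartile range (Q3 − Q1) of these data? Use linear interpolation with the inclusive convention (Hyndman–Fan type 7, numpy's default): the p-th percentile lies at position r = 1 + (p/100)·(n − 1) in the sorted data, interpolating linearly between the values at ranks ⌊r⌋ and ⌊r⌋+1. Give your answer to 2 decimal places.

10.45

Sorted: 3.8, 4.7, 5.5, 6.6, 10.6, 13.0, 13.1, 15.4, 16.6, 17.3, 18.3, 19.0.
n = 12.
P25: r = 3.75; ranks 3–4 are 5.5, 6.6; interpolating gives 6.325.
P75: r = 9.25; ranks 9–10 are 16.6, 17.3; interpolating gives 16.775.
Difference: 16.775 − 6.325 = 10.45.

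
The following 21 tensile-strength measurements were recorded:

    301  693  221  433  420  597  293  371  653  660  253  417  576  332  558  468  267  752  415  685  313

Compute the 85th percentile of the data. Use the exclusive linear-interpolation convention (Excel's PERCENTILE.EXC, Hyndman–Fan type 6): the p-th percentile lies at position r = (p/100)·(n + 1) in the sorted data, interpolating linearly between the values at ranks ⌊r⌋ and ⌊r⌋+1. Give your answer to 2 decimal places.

677.50

Sorted: 221, 253, 267, 293, 301, 313, 332, 371, 415, 417, 420, 433, 468, 558, 576, 597, 653, 660, 685, 693, 752.
n = 21.
r = (85/100)·(21 + 1) = 18.7.
Rank 18 is 660 and rank 19 is 685.
Interpolate: 660 + 0.7·(685 − 660) = 660 + 0.7·25 = 677.5.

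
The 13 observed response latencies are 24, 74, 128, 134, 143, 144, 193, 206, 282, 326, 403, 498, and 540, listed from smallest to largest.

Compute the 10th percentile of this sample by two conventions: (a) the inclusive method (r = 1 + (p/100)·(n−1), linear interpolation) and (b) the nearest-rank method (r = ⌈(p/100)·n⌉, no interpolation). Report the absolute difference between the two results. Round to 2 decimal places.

n = 13.
(a) r = 2.2; between ranks 2 (74) and 3 (128): 84.8.
(b) the nearest-rank method: rank 2 → 74.
|84.8 − 74| = 10.8.

10.80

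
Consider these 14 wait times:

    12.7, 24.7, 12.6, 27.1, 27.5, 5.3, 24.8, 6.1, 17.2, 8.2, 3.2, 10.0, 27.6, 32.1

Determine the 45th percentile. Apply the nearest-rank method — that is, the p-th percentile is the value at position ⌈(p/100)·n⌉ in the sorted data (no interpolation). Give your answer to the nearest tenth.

Sorted: 3.2, 5.3, 6.1, 8.2, 10.0, 12.6, 12.7, 17.2, 24.7, 24.8, 27.1, 27.5, 27.6, 32.1.
n = 14.
Position = ⌈45/100 · 14⌉ = ⌈6.3⌉ = 7.
The value at rank 7 is 12.7.

12.7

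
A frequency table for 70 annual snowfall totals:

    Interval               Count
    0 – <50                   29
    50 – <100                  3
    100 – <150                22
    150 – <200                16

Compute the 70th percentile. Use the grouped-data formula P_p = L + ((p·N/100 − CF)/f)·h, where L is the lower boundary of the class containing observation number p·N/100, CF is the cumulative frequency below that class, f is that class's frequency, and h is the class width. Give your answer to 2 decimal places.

N = 70; target position k = 70/100 · 70 = 49.
Cumulative frequencies: 29, 32, 54, 70.
Observation 49 falls in the class 100 – <150.
L = 100, CF = 32, f = 22, h = 50.
P70 = 100 + ((49 − 32)/22)·50 = 100 + 38.6364 = 138.636.

138.64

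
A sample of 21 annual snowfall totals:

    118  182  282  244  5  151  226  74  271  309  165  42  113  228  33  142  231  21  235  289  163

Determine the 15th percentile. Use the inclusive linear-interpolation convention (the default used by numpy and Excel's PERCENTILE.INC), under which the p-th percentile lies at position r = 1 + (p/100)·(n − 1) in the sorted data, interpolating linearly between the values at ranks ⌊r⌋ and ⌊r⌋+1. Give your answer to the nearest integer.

Sorted: 5, 21, 33, 42, 74, 113, 118, 142, 151, 163, 165, 182, 226, 228, 231, 235, 244, 271, 282, 289, 309.
n = 21.
r = 1 + (15/100)·(21 − 1) = 1 + 3 = 4.
r is an integer, so P15 is the value at rank 4: 42.

42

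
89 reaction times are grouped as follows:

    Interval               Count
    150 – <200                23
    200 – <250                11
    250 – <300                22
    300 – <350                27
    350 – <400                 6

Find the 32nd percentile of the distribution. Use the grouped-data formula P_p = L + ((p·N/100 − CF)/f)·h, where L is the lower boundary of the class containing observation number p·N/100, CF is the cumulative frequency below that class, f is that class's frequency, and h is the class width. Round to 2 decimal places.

N = 89; target position k = 32/100 · 89 = 28.48.
Cumulative frequencies: 23, 34, 56, 83, 89.
Observation 28.48 falls in the class 200 – <250.
L = 200, CF = 23, f = 11, h = 50.
P32 = 200 + ((28.48 − 23)/11)·50 = 200 + 24.9091 = 224.909.

224.91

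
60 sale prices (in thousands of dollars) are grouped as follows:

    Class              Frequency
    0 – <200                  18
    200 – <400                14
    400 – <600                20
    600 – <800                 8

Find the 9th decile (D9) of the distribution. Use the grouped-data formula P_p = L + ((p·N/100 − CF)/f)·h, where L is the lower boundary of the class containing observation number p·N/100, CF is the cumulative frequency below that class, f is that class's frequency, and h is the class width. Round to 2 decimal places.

650.00

N = 60; target position k = 90/100 · 60 = 54.
Cumulative frequencies: 18, 32, 52, 60.
Observation 54 falls in the class 600 – <800.
L = 600, CF = 52, f = 8, h = 200.
P90 = 600 + ((54 − 52)/8)·200 = 600 + 50 = 650.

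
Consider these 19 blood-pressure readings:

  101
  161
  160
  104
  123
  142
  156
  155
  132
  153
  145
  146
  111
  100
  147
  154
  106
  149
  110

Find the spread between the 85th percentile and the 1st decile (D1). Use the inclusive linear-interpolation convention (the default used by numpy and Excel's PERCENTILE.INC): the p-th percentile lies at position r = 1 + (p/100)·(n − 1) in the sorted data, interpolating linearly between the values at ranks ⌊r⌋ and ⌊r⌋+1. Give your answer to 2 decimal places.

51.90

Sorted: 100, 101, 104, 106, 110, 111, 123, 132, 142, 145, 146, 147, 149, 153, 154, 155, 156, 160, 161.
n = 19.
P10: r = 2.8; ranks 2–3 are 101, 104; interpolating gives 103.4.
P85: r = 16.3; ranks 16–17 are 155, 156; interpolating gives 155.3.
Difference: 155.3 − 103.4 = 51.9.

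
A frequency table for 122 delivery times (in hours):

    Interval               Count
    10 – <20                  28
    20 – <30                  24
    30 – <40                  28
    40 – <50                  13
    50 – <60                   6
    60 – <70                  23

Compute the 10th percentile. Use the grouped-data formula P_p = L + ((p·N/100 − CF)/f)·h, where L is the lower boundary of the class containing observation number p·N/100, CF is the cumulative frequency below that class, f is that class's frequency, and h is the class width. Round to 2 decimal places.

14.36

N = 122; target position k = 10/100 · 122 = 12.2.
Cumulative frequencies: 28, 52, 80, 93, 99, 122.
Observation 12.2 falls in the class 10 – <20.
L = 10, CF = 0, f = 28, h = 10.
P10 = 10 + ((12.2 − 0)/28)·10 = 10 + 4.35714 = 14.3571.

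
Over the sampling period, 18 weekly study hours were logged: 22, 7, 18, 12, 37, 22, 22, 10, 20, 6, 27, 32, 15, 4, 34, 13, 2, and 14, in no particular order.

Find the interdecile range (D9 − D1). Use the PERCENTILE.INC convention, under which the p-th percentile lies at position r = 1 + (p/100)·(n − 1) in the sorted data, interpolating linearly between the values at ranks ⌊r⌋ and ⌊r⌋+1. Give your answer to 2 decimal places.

27.20

Sorted: 2, 4, 6, 7, 10, 12, 13, 14, 15, 18, 20, 22, 22, 22, 27, 32, 34, 37.
n = 18.
P10: r = 2.7; ranks 2–3 are 4, 6; interpolating gives 5.4.
P90: r = 16.3; ranks 16–17 are 32, 34; interpolating gives 32.6.
Difference: 32.6 − 5.4 = 27.2.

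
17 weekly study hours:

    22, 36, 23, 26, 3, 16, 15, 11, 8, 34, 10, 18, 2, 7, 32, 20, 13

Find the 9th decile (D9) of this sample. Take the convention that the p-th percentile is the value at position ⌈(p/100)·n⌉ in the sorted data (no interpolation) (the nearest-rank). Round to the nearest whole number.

Sorted: 2, 3, 7, 8, 10, 11, 13, 15, 16, 18, 20, 22, 23, 26, 32, 34, 36.
n = 17.
Position = ⌈90/100 · 17⌉ = ⌈15.3⌉ = 16.
The value at rank 16 is 34.

34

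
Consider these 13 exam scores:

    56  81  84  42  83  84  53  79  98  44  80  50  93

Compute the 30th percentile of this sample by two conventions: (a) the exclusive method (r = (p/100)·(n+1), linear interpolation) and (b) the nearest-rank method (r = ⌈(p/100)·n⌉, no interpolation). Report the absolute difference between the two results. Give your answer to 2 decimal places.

Sorted: 42, 44, 50, 53, 56, 79, 80, 81, 83, 84, 84, 93, 98.
n = 13.
(a) r = 4.2; between ranks 4 (53) and 5 (56): 53.6.
(b) the nearest-rank method: rank 4 → 53.
|53.6 − 53| = 0.6.

0.60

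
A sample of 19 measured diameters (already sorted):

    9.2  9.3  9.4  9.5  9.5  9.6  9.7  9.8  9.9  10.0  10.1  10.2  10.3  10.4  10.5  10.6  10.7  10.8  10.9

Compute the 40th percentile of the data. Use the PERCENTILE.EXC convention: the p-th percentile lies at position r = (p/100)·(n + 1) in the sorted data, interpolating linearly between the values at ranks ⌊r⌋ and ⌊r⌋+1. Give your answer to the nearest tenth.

9.8

n = 19.
r = (40/100)·(19 + 1) = 8.
r is an integer, so P40 is the value at rank 8: 9.8.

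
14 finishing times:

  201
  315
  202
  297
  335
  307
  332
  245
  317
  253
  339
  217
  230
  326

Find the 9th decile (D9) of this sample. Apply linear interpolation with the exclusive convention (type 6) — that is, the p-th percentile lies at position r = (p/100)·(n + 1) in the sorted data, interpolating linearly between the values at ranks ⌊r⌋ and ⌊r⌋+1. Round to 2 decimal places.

Sorted: 201, 202, 217, 230, 245, 253, 297, 307, 315, 317, 326, 332, 335, 339.
n = 14.
r = (90/100)·(14 + 1) = 13.5.
Rank 13 is 335 and rank 14 is 339.
Interpolate: 335 + 0.5·(339 − 335) = 335 + 0.5·4 = 337.

337.00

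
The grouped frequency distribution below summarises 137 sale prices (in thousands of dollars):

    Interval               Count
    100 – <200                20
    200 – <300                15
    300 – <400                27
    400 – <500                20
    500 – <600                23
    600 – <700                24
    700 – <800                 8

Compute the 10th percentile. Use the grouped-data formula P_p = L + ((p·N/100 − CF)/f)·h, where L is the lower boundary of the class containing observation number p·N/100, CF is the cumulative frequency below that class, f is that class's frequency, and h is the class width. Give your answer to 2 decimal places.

N = 137; target position k = 10/100 · 137 = 13.7.
Cumulative frequencies: 20, 35, 62, 82, 105, 129, 137.
Observation 13.7 falls in the class 100 – <200.
L = 100, CF = 0, f = 20, h = 100.
P10 = 100 + ((13.7 − 0)/20)·100 = 100 + 68.5 = 168.5.

168.50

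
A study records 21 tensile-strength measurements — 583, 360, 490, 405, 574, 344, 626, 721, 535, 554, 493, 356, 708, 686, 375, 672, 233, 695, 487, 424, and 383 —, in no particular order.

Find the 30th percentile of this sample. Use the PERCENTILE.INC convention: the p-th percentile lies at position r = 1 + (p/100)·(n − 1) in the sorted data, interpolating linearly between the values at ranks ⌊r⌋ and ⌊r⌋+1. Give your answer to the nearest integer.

Sorted: 233, 344, 356, 360, 375, 383, 405, 424, 487, 490, 493, 535, 554, 574, 583, 626, 672, 686, 695, 708, 721.
n = 21.
r = 1 + (30/100)·(21 − 1) = 1 + 6 = 7.
r is an integer, so P30 is the value at rank 7: 405.

405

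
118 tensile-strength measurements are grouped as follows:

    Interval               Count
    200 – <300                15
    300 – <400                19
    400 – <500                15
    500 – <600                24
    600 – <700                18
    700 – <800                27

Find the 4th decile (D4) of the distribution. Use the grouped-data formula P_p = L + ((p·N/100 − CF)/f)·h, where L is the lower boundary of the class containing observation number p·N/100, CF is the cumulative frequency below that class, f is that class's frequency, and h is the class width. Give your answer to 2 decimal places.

N = 118; target position k = 40/100 · 118 = 47.2.
Cumulative frequencies: 15, 34, 49, 73, 91, 118.
Observation 47.2 falls in the class 400 – <500.
L = 400, CF = 34, f = 15, h = 100.
P40 = 400 + ((47.2 − 34)/15)·100 = 400 + 88 = 488.

488.00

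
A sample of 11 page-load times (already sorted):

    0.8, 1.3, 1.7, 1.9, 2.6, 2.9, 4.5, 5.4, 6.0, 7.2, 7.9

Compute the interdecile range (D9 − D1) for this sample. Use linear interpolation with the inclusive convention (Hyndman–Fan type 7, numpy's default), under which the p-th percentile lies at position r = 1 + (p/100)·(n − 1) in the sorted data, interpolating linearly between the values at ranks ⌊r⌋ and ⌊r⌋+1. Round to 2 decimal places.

n = 11.
P10: r = 2 (integer) → 1.3.
P90: r = 10 (integer) → 7.2.
Difference: 7.2 − 1.3 = 5.9.

5.90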